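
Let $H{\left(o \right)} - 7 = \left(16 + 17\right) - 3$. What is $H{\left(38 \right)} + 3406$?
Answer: $3443$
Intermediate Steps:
$H{\left(o \right)} = 37$ ($H{\left(o \right)} = 7 + \left(\left(16 + 17\right) - 3\right) = 7 + \left(33 - 3\right) = 7 + 30 = 37$)
$H{\left(38 \right)} + 3406 = 37 + 3406 = 3443$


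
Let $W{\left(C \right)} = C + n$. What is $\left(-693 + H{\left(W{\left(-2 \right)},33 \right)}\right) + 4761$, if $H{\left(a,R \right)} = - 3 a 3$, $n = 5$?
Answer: $4041$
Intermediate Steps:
$W{\left(C \right)} = 5 + C$ ($W{\left(C \right)} = C + 5 = 5 + C$)
$H{\left(a,R \right)} = - 9 a$
$\left(-693 + H{\left(W{\left(-2 \right)},33 \right)}\right) + 4761 = \left(-693 - 9 \left(5 - 2\right)\right) + 4761 = \left(-693 - 27\right) + 4761 = -720 + 4761 = 4041$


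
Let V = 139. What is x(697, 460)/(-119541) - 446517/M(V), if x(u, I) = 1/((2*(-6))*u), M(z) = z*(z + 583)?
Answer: -223222984880675/50171017725396 ≈ -4.4492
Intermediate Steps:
M(z) = z*(583 + z)
x(u, I) = -1/(12*u) (x(u, I) = 1/(-12*u) = -1/(12*u))
x(697, 460)/(-119541) - 446517/M(V) = -1/12/697/(-119541) - 446517*1/(139*(583 + 139)) = -1/12*1/697*(-1/119541) - 446517/(139*722) = -1/8364*(-1/119541) - 446517/100358 = 1/999840924 - 446517*1/100358 = 1/999840924 - 446517/100358 = -223222984880675/50171017725396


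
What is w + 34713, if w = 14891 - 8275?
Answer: 41329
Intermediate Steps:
w = 6616
w + 34713 = 6616 + 34713 = 41329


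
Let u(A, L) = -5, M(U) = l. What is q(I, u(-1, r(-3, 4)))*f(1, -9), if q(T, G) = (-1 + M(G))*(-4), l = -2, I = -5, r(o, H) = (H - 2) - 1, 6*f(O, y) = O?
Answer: 2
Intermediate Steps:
f(O, y) = O/6
r(o, H) = -3 + H (r(o, H) = (-2 + H) - 1 = -3 + H)
M(U) = -2
q(T, G) = 12 (q(T, G) = (-1 - 2)*(-4) = -3*(-4) = 12)
q(I, u(-1, r(-3, 4)))*f(1, -9) = 12*((⅙)*1) = 12*(⅙) = 2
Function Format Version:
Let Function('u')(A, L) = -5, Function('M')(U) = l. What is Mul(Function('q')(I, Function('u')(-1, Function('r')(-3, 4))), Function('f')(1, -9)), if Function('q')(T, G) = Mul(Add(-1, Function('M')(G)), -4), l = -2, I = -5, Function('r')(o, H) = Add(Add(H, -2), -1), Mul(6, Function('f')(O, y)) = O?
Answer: 2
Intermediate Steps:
Function('f')(O, y) = Mul(Rational(1, 6), O)
Function('r')(o, H) = Add(-3, H) (Function('r')(o, H) = Add(Add(-2, H), -1) = Add(-3, H))
Function('M')(U) = -2
Function('q')(T, G) = 12 (Function('q')(T, G) = Mul(Add(-1, -2), -4) = Mul(-3, -4) = 12)
Mul(Function('q')(I, Function('u')(-1, Function('r')(-3, 4))), Function('f')(1, -9)) = Mul(12, Mul(Rational(1, 6), 1)) = Mul(12, Rational(1, 6)) = 2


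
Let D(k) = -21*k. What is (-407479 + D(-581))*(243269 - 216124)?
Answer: -10729821310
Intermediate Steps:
(-407479 + D(-581))*(243269 - 216124) = (-407479 - 21*(-581))*(243269 - 216124) = (-407479 + 12201)*27145 = -395278*27145 = -10729821310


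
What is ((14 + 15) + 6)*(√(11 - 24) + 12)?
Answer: 420 + 35*I*√13 ≈ 420.0 + 126.19*I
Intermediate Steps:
((14 + 15) + 6)*(√(11 - 24) + 12) = (29 + 6)*(√(-13) + 12) = 35*(I*√13 + 12) = 35*(12 + I*√13) = 420 + 35*I*√13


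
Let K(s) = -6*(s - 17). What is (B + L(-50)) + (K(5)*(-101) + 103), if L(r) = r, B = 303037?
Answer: 295818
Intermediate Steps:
K(s) = 102 - 6*s (K(s) = -6*(-17 + s) = 102 - 6*s)
(B + L(-50)) + (K(5)*(-101) + 103) = (303037 - 50) + ((102 - 6*5)*(-101) + 103) = 302987 + ((102 - 30)*(-101) + 103) = 302987 + (72*(-101) + 103) = 302987 + (-7272 + 103) = 302987 - 7169 = 295818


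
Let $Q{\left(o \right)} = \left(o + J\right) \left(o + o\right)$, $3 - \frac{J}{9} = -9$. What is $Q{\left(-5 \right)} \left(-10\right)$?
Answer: $10300$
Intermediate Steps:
$J = 108$ ($J = 27 - -81 = 27 + 81 = 108$)
$Q{\left(o \right)} = 2 o \left(108 + o\right)$ ($Q{\left(o \right)} = \left(o + 108\right) \left(o + o\right) = \left(108 + o\right) 2 o = 2 o \left(108 + o\right)$)
$Q{\left(-5 \right)} \left(-10\right) = 2 \left(-5\right) \left(108 - 5\right) \left(-10\right) = 2 \left(-5\right) 103 \left(-10\right) = \left(-1030\right) \left(-10\right) = 10300$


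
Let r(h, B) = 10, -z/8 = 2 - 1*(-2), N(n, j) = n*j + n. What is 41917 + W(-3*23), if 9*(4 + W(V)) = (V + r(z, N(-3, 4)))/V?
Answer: 26028032/621 ≈ 41913.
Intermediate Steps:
N(n, j) = n + j*n (N(n, j) = j*n + n = n + j*n)
z = -32 (z = -8*(2 - 1*(-2)) = -8*(2 + 2) = -8*4 = -32)
W(V) = -4 + (10 + V)/(9*V) (W(V) = -4 + ((V + 10)/V)/9 = -4 + ((10 + V)/V)/9 = -4 + (10 + V)/(9*V))
41917 + W(-3*23) = 41917 + 5*(2 - (-21)*23)/(9*((-3*23))) = 41917 + (5/9)*(2 - 7*(-69))/(-69) = 41917 + (5/9)*(-1/69)*(2 + 483) = 41917 + (5/9)*(-1/69)*485 = 41917 - 2425/621 = 26028032/621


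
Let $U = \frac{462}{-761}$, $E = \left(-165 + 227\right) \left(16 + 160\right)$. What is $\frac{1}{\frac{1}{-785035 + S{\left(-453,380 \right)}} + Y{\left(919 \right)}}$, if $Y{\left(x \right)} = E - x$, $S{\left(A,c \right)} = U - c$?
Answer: $\frac{597701277}{5972828860300} \approx 0.00010007$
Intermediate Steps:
$E = 10912$ ($E = 62 \cdot 176 = 10912$)
$U = - \frac{462}{761}$ ($U = 462 \left(- \frac{1}{761}\right) = - \frac{462}{761} \approx -0.6071$)
$S{\left(A,c \right)} = - \frac{462}{761} - c$
$Y{\left(x \right)} = 10912 - x$
$\frac{1}{\frac{1}{-785035 + S{\left(-453,380 \right)}} + Y{\left(919 \right)}} = \frac{1}{\frac{1}{-785035 - \frac{289642}{761}} + \left(10912 - 919\right)} = \frac{1}{\frac{1}{-785035 - \frac{289642}{761}} + 9993} = \frac{1}{\frac{1}{- \frac{597701277}{761}} + 9993} = \frac{1}{- \frac{761}{597701277} + 9993} = \frac{1}{\frac{5972828860300}{597701277}} = \frac{597701277}{5972828860300}$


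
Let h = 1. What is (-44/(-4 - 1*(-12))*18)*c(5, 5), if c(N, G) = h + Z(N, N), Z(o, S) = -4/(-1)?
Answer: -495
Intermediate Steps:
Z(o, S) = 4 (Z(o, S) = -4*(-1) = 4)
c(N, G) = 5 (c(N, G) = 1 + 4 = 5)
(-44/(-4 - 1*(-12))*18)*c(5, 5) = (-44/(-4 - 1*(-12))*18)*5 = (-44/(-4 + 12)*18)*5 = (-44/8*18)*5 = (-44*⅛*18)*5 = -11/2*18*5 = -99*5 = -495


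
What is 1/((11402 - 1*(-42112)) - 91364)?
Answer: -1/37850 ≈ -2.6420e-5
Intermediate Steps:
1/((11402 - 1*(-42112)) - 91364) = 1/((11402 + 42112) - 91364) = 1/(53514 - 91364) = 1/(-37850) = -1/37850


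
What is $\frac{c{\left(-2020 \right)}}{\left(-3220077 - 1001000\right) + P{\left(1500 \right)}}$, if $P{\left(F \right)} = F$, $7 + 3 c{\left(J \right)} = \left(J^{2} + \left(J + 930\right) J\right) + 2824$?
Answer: $- \frac{6285017}{12658731} \approx -0.4965$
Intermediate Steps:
$c{\left(J \right)} = 939 + \frac{J^{2}}{3} + \frac{J \left(930 + J\right)}{3}$ ($c{\left(J \right)} = - \frac{7}{3} + \frac{\left(J^{2} + \left(J + 930\right) J\right) + 2824}{3} = - \frac{7}{3} + \frac{\left(J^{2} + \left(930 + J\right) J\right) + 2824}{3} = - \frac{7}{3} + \frac{\left(J^{2} + J \left(930 + J\right)\right) + 2824}{3} = - \frac{7}{3} + \frac{2824 + J^{2} + J \left(930 + J\right)}{3} = - \frac{7}{3} + \left(\frac{2824}{3} + \frac{J^{2}}{3} + \frac{J \left(930 + J\right)}{3}\right) = 939 + \frac{J^{2}}{3} + \frac{J \left(930 + J\right)}{3}$)
$\frac{c{\left(-2020 \right)}}{\left(-3220077 - 1001000\right) + P{\left(1500 \right)}} = \frac{939 + 310 \left(-2020\right) + \frac{2 \left(-2020\right)^{2}}{3}}{\left(-3220077 - 1001000\right) + 1500} = \frac{939 - 626200 + \frac{2}{3} \cdot 4080400}{-4221077 + 1500} = \frac{939 - 626200 + \frac{8160800}{3}}{-4219577} = \frac{6285017}{3} \left(- \frac{1}{4219577}\right) = - \frac{6285017}{12658731}$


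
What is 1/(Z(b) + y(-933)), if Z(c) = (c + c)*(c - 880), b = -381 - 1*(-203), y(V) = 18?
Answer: 1/376666 ≈ 2.6549e-6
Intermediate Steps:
b = -178 (b = -381 + 203 = -178)
Z(c) = 2*c*(-880 + c) (Z(c) = (2*c)*(-880 + c) = 2*c*(-880 + c))
1/(Z(b) + y(-933)) = 1/(2*(-178)*(-880 - 178) + 18) = 1/(2*(-178)*(-1058) + 18) = 1/(376648 + 18) = 1/376666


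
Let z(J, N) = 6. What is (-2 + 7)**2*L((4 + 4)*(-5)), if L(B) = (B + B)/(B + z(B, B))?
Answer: 1000/17 ≈ 58.824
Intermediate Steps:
L(B) = 2*B/(6 + B) (L(B) = (B + B)/(B + 6) = (2*B)/(6 + B) = 2*B/(6 + B))
(-2 + 7)**2*L((4 + 4)*(-5)) = (-2 + 7)**2*(2*((4 + 4)*(-5))/(6 + (4 + 4)*(-5))) = 5**2*(2*(8*(-5))/(6 + 8*(-5))) = 25*(2*(-40)/(6 - 40)) = 25*(2*(-40)/(-34)) = 25*(2*(-40)*(-1/34)) = 25*(40/17) = 1000/17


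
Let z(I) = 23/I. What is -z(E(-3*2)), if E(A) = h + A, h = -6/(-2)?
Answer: 23/3 ≈ 7.6667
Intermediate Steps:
h = 3 (h = -6*(-½) = 3)
E(A) = 3 + A
-z(E(-3*2)) = -23/(3 - 3*2) = -23/(3 - 6) = -23/(-3) = -23*(-1)/3 = -1*(-23/3) = 23/3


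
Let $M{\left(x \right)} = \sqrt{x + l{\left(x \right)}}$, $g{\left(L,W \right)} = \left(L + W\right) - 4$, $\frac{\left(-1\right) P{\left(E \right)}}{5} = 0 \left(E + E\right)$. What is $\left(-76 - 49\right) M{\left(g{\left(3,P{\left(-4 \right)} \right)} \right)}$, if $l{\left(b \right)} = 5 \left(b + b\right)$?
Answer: $- 125 i \sqrt{11} \approx - 414.58 i$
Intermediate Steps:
$l{\left(b \right)} = 10 b$ ($l{\left(b \right)} = 5 \cdot 2 b = 10 b$)
$P{\left(E \right)} = 0$ ($P{\left(E \right)} = - 5 \cdot 0 \left(E + E\right) = - 5 \cdot 0 \cdot 2 E = \left(-5\right) 0 = 0$)
$g{\left(L,W \right)} = -4 + L + W$
$M{\left(x \right)} = \sqrt{11} \sqrt{x}$ ($M{\left(x \right)} = \sqrt{x + 10 x} = \sqrt{11 x} = \sqrt{11} \sqrt{x}$)
$\left(-76 - 49\right) M{\left(g{\left(3,P{\left(-4 \right)} \right)} \right)} = \left(-76 - 49\right) \sqrt{11} \sqrt{-4 + 3 + 0} = \left(-76 - 49\right) \sqrt{11} \sqrt{-1} = - 125 \sqrt{11} i = - 125 i \sqrt{11}$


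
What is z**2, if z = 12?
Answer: 144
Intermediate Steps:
z**2 = 12**2 = 144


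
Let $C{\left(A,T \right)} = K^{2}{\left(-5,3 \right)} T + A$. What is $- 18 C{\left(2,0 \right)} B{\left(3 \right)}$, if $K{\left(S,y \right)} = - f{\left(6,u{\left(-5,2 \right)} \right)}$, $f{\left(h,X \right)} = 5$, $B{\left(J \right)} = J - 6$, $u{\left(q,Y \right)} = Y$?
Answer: $108$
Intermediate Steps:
$B{\left(J \right)} = -6 + J$
$K{\left(S,y \right)} = -5$ ($K{\left(S,y \right)} = \left(-1\right) 5 = -5$)
$C{\left(A,T \right)} = A + 25 T$ ($C{\left(A,T \right)} = \left(-5\right)^{2} T + A = 25 T + A = A + 25 T$)
$- 18 C{\left(2,0 \right)} B{\left(3 \right)} = - 18 \left(2 + 25 \cdot 0\right) \left(-6 + 3\right) = - 18 \left(2 + 0\right) \left(-3\right) = \left(-18\right) 2 \left(-3\right) = \left(-36\right) \left(-3\right) = 108$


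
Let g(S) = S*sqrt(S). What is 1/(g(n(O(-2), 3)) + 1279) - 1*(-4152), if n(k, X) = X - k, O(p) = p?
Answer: 6791494111/1635716 - 5*sqrt(5)/1635716 ≈ 4152.0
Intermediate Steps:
g(S) = S**(3/2)
1/(g(n(O(-2), 3)) + 1279) - 1*(-4152) = 1/((3 - 1*(-2))**(3/2) + 1279) - 1*(-4152) = 1/((3 + 2)**(3/2) + 1279) + 4152 = 1/(5**(3/2) + 1279) + 4152 = 1/(5*sqrt(5) + 1279) + 4152 = 1/(1279 + 5*sqrt(5)) + 4152 = 4152 + 1/(1279 + 5*sqrt(5))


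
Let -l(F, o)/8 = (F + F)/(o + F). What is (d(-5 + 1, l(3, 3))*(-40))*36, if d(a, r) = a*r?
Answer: -46080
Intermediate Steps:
l(F, o) = -16*F/(F + o) (l(F, o) = -8*(F + F)/(o + F) = -8*2*F/(F + o) = -16*F/(F + o))
(d(-5 + 1, l(3, 3))*(-40))*36 = (((-5 + 1)*(-16*3/(3 + 3)))*(-40))*36 = (-(-64)*3/6*(-40))*36 = (-4*(-8)*(-40))*36 = (32*(-40))*36 = -1280*36 = -46080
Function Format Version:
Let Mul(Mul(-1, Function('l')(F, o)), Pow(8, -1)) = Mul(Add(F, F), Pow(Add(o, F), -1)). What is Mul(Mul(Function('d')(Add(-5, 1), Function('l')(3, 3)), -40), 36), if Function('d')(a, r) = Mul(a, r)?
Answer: -46080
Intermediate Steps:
Function('l')(F, o) = Mul(-16, F, Pow(Add(F, o), -1)) (Function('l')(F, o) = Mul(-8, Mul(Add(F, F), Pow(Add(o, F), -1))) = Mul(-8, Mul(Mul(2, F), Pow(Add(F, o), -1))) = Mul(-8, Mul(2, F, Pow(Add(F, o), -1))) = Mul(-16, F, Pow(Add(F, o), -1)))
Mul(Mul(Function('d')(Add(-5, 1), Function('l')(3, 3)), -40), 36) = Mul(Mul(Mul(Add(-5, 1), Mul(-16, 3, Pow(Add(3, 3), -1))), -40), 36) = Mul(Mul(Mul(-4, Mul(-16, 3, Pow(6, -1))), -40), 36) = Mul(Mul(Mul(-4, Mul(-16, 3, Rational(1, 6))), -40), 36) = Mul(Mul(Mul(-4, -8), -40), 36) = Mul(Mul(32, -40), 36) = Mul(-1280, 36) = -46080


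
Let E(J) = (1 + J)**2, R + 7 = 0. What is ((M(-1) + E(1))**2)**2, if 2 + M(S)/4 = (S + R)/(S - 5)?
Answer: 256/81 ≈ 3.1605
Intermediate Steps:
R = -7 (R = -7 + 0 = -7)
M(S) = -8 + 4*(-7 + S)/(-5 + S) (M(S) = -8 + 4*((S - 7)/(S - 5)) = -8 + 4*((-7 + S)/(-5 + S)) = -8 + 4*(-7 + S)/(-5 + S))
((M(-1) + E(1))**2)**2 = ((4*(3 - 1*(-1))/(-5 - 1) + (1 + 1)**2)**2)**2 = ((4*(3 + 1)/(-6) + 2**2)**2)**2 = ((4*(-1/6)*4 + 4)**2)**2 = ((-8/3 + 4)**2)**2 = ((4/3)**2)**2 = (16/9)**2 = 256/81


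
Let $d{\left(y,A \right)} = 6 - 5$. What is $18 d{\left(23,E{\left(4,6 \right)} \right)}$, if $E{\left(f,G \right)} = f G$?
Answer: $18$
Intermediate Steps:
$E{\left(f,G \right)} = G f$
$d{\left(y,A \right)} = 1$ ($d{\left(y,A \right)} = 6 - 5 = 1$)
$18 d{\left(23,E{\left(4,6 \right)} \right)} = 18 \cdot 1 = 18$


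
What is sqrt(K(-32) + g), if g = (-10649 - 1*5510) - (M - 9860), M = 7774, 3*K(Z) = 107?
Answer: 8*I*sqrt(1974)/3 ≈ 118.48*I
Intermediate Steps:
K(Z) = 107/3 (K(Z) = (1/3)*107 = 107/3)
g = -14073 (g = (-10649 - 1*5510) - (7774 - 9860) = (-10649 - 5510) - 1*(-2086) = -16159 + 2086 = -14073)
sqrt(K(-32) + g) = sqrt(107/3 - 14073) = sqrt(-42112/3) = 8*I*sqrt(1974)/3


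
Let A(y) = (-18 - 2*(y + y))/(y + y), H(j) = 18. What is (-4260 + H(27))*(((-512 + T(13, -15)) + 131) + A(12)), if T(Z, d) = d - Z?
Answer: 3493287/2 ≈ 1.7466e+6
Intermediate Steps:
A(y) = (-18 - 4*y)/(2*y) (A(y) = (-18 - 4*y)/((2*y)) = (-18 - 4*y)*(1/(2*y)) = (-18 - 4*y)/(2*y))
(-4260 + H(27))*(((-512 + T(13, -15)) + 131) + A(12)) = (-4260 + 18)*(((-512 + (-15 - 1*13)) + 131) + (-2 - 9/12)) = -4242*(((-512 + (-15 - 13)) + 131) + (-2 - 9*1/12)) = -4242*(((-512 - 28) + 131) + (-2 - ¾)) = -4242*((-540 + 131) - 11/4) = -4242*(-409 - 11/4) = -4242*(-1647/4) = 3493287/2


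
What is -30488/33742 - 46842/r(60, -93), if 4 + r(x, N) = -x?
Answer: 394647883/539872 ≈ 731.00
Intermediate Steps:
r(x, N) = -4 - x
-30488/33742 - 46842/r(60, -93) = -30488/33742 - 46842/(-4 - 1*60) = -30488*1/33742 - 46842/(-4 - 60) = -15244/16871 - 46842/(-64) = -15244/16871 - 46842*(-1/64) = -15244/16871 + 23421/32 = 394647883/539872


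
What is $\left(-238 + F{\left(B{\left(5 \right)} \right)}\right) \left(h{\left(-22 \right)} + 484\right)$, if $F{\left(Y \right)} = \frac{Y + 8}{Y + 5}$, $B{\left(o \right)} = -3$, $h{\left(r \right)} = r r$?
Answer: $-227964$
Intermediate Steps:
$h{\left(r \right)} = r^{2}$
$F{\left(Y \right)} = \frac{8 + Y}{5 + Y}$
$\left(-238 + F{\left(B{\left(5 \right)} \right)}\right) \left(h{\left(-22 \right)} + 484\right) = \left(-238 + \frac{8 - 3}{5 - 3}\right) \left(\left(-22\right)^{2} + 484\right) = \left(-238 + \frac{1}{2} \cdot 5\right) \left(484 + 484\right) = \left(-238 + \frac{1}{2} \cdot 5\right) 968 = \left(-238 + \frac{5}{2}\right) 968 = \left(- \frac{471}{2}\right) 968 = -227964$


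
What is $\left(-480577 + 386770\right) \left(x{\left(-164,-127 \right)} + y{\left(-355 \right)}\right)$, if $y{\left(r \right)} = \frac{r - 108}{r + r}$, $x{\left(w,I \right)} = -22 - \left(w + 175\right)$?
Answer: $\frac{2154465369}{710} \approx 3.0345 \cdot 10^{6}$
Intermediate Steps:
$x{\left(w,I \right)} = -197 - w$ ($x{\left(w,I \right)} = -22 - \left(175 + w\right) = -197 - w$)
$y{\left(r \right)} = \frac{-108 + r}{2 r}$
$\left(-480577 + 386770\right) \left(x{\left(-164,-127 \right)} + y{\left(-355 \right)}\right) = \left(-480577 + 386770\right) \left(\left(-197 - -164\right) + \frac{-108 - 355}{2 \left(-355\right)}\right) = - 93807 \left(\left(-197 + 164\right) + \frac{1}{2} \left(- \frac{1}{355}\right) \left(-463\right)\right) = - 93807 \left(-33 + \frac{463}{710}\right) = \left(-93807\right) \left(- \frac{22967}{710}\right) = \frac{2154465369}{710}$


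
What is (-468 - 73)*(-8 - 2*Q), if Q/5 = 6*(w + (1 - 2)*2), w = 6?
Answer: 134168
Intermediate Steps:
Q = 120 (Q = 5*(6*(6 + (1 - 2)*2)) = 5*(6*(6 - 1*2)) = 5*(6*(6 - 2)) = 5*(6*4) = 5*24 = 120)
(-468 - 73)*(-8 - 2*Q) = (-468 - 73)*(-8 - 2*120) = -541*(-8 - 240) = -541*(-248) = 134168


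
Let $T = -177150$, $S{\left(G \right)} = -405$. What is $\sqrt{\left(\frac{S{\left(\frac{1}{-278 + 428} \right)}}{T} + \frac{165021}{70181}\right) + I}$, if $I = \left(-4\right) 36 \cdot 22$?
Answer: $\frac{i \sqrt{2174709720399267876630}}{828837610} \approx 56.264 i$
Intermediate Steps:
$I = -3168$ ($I = \left(-144\right) 22 = -3168$)
$\sqrt{\left(\frac{S{\left(\frac{1}{-278 + 428} \right)}}{T} + \frac{165021}{70181}\right) + I} = \sqrt{\left(- \frac{405}{-177150} + \frac{165021}{70181}\right) - 3168} = \sqrt{\left(\left(-405\right) \left(- \frac{1}{177150}\right) + 165021 \cdot \frac{1}{70181}\right) - 3168} = \sqrt{\left(\frac{27}{11810} + \frac{165021}{70181}\right) - 3168} = \sqrt{\frac{1950792897}{828837610} - 3168} = \sqrt{- \frac{2623806755583}{828837610}} = \frac{i \sqrt{2174709720399267876630}}{828837610}$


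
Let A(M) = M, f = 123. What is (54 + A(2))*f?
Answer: 6888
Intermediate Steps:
(54 + A(2))*f = (54 + 2)*123 = 56*123 = 6888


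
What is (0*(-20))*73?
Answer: 0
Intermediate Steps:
(0*(-20))*73 = 0*73 = 0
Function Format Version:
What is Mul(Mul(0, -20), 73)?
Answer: 0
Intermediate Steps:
Mul(Mul(0, -20), 73) = Mul(0, 73) = 0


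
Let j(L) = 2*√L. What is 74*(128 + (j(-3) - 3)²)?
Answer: 9250 - 888*I*√3 ≈ 9250.0 - 1538.1*I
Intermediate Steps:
74*(128 + (j(-3) - 3)²) = 74*(128 + (2*√(-3) - 3)²) = 74*(128 + (2*(I*√3) - 3)²) = 74*(128 + (2*I*√3 - 3)²) = 74*(128 + (-3 + 2*I*√3)²) = 9472 + 74*(-3 + 2*I*√3)²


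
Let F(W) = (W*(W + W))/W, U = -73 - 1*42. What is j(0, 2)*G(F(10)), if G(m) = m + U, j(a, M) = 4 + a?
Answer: -380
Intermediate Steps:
U = -115 (U = -73 - 42 = -115)
F(W) = 2*W (F(W) = (W*(2*W))/W = (2*W**2)/W = 2*W)
G(m) = -115 + m (G(m) = m - 115 = -115 + m)
j(0, 2)*G(F(10)) = (4 + 0)*(-115 + 2*10) = 4*(-115 + 20) = 4*(-95) = -380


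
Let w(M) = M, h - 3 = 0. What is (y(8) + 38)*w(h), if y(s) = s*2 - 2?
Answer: 156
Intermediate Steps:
h = 3 (h = 3 + 0 = 3)
y(s) = -2 + 2*s (y(s) = 2*s - 2 = -2 + 2*s)
(y(8) + 38)*w(h) = ((-2 + 2*8) + 38)*3 = ((-2 + 16) + 38)*3 = (14 + 38)*3 = 52*3 = 156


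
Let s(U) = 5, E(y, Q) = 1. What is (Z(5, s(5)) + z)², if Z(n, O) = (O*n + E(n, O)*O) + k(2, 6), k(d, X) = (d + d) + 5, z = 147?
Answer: 34596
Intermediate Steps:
k(d, X) = 5 + 2*d (k(d, X) = 2*d + 5 = 5 + 2*d)
Z(n, O) = 9 + O + O*n (Z(n, O) = (O*n + 1*O) + (5 + 2*2) = (O*n + O) + (5 + 4) = (O + O*n) + 9 = 9 + O + O*n)
(Z(5, s(5)) + z)² = ((9 + 5 + 5*5) + 147)² = ((9 + 5 + 25) + 147)² = (39 + 147)² = 186² = 34596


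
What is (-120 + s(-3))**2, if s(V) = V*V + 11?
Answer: 10000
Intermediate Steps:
s(V) = 11 + V**2 (s(V) = V**2 + 11 = 11 + V**2)
(-120 + s(-3))**2 = (-120 + (11 + (-3)**2))**2 = (-120 + (11 + 9))**2 = (-120 + 20)**2 = (-100)**2 = 10000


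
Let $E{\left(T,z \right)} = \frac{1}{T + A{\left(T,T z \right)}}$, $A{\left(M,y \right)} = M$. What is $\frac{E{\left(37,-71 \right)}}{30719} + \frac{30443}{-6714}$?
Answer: $- \frac{17300800886}{3815576271} \approx -4.5343$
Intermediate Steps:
$E{\left(T,z \right)} = \frac{1}{2 T}$ ($E{\left(T,z \right)} = \frac{1}{T + T} = \frac{1}{2 T}$)
$\frac{E{\left(37,-71 \right)}}{30719} + \frac{30443}{-6714} = \frac{\frac{1}{2} \cdot \frac{1}{37}}{30719} + \frac{30443}{-6714} = \frac{1}{2} \cdot \frac{1}{37} \cdot \frac{1}{30719} + 30443 \left(- \frac{1}{6714}\right) = \frac{1}{74} \cdot \frac{1}{30719} - \frac{30443}{6714} = \frac{1}{2273206} - \frac{30443}{6714} = - \frac{17300800886}{3815576271}$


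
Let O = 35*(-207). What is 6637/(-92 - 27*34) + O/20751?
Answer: -48347279/6986170 ≈ -6.9204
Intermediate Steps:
O = -7245
6637/(-92 - 27*34) + O/20751 = 6637/(-92 - 27*34) - 7245/20751 = 6637/(-92 - 918) - 7245*1/20751 = 6637/(-1010) - 2415/6917 = 6637*(-1/1010) - 2415/6917 = -6637/1010 - 2415/6917 = -48347279/6986170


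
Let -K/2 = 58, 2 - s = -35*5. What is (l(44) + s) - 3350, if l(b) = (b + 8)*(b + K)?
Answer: -6917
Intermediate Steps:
s = 177 (s = 2 - (-35)*5 = 2 - 1*(-175) = 2 + 175 = 177)
K = -116 (K = -2*58 = -116)
l(b) = (-116 + b)*(8 + b) (l(b) = (b + 8)*(b - 116) = (8 + b)*(-116 + b) = (-116 + b)*(8 + b))
(l(44) + s) - 3350 = ((-928 + 44² - 108*44) + 177) - 3350 = ((-928 + 1936 - 4752) + 177) - 3350 = (-3744 + 177) - 3350 = -3567 - 3350 = -6917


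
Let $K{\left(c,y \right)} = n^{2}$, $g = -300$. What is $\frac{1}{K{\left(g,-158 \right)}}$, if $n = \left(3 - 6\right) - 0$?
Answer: $\frac{1}{9} \approx 0.11111$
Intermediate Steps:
$n = -3$ ($n = \left(3 - 6\right) + 0 = -3 + 0 = -3$)
$K{\left(c,y \right)} = 9$ ($K{\left(c,y \right)} = \left(-3\right)^{2} = 9$)
$\frac{1}{K{\left(g,-158 \right)}} = \frac{1}{9}$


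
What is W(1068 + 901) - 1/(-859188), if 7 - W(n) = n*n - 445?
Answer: -3330650014691/859188 ≈ -3.8765e+6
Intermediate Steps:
W(n) = 452 - n² (W(n) = 7 - (n*n - 445) = 7 - (n² - 445) = 7 - (-445 + n²) = 7 + (445 - n²) = 452 - n²)
W(1068 + 901) - 1/(-859188) = (452 - (1068 + 901)²) - 1/(-859188) = (452 - 1*1969²) - 1*(-1/859188) = (452 - 1*3876961) + 1/859188 = (452 - 3876961) + 1/859188 = -3876509 + 1/859188 = -3330650014691/859188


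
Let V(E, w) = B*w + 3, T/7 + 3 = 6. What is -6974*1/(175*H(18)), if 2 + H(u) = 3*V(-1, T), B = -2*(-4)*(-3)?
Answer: 6974/263375 ≈ 0.026479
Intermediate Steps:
T = 21 (T = -21 + 7*6 = -21 + 42 = 21)
B = -24 (B = 8*(-3) = -24)
V(E, w) = 3 - 24*w (V(E, w) = -24*w + 3 = 3 - 24*w)
H(u) = -1505 (H(u) = -2 + 3*(3 - 24*21) = -2 + 3*(3 - 504) = -2 + 3*(-501) = -2 - 1503 = -1505)
-6974*1/(175*H(18)) = -6974/((-(-10535)*(-25))) = -6974/((-1505*175)) = -6974/(-263375) = -6974*(-1/263375) = 6974/263375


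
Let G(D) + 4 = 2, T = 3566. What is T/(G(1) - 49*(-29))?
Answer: 3566/1419 ≈ 2.5130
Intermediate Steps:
G(D) = -2 (G(D) = -4 + 2 = -2)
T/(G(1) - 49*(-29)) = 3566/(-2 - 49*(-29)) = 3566/(-2 + 1421) = 3566/1419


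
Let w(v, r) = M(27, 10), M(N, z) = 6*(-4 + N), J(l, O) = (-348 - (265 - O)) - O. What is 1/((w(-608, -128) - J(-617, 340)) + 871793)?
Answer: 1/872544 ≈ 1.1461e-6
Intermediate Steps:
J(l, O) = -613 (J(l, O) = (-348 + (-265 + O)) - O = (-613 + O) - O = -613)
M(N, z) = -24 + 6*N
w(v, r) = 138 (w(v, r) = -24 + 6*27 = -24 + 162 = 138)
1/((w(-608, -128) - J(-617, 340)) + 871793) = 1/((138 - 1*(-613)) + 871793) = 1/((138 + 613) + 871793) = 1/(751 + 871793) = 1/872544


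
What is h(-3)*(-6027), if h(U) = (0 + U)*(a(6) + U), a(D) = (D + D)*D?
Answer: 1247589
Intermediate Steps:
a(D) = 2*D² (a(D) = (2*D)*D = 2*D²)
h(U) = U*(72 + U) (h(U) = (0 + U)*(2*6² + U) = U*(2*36 + U) = U*(72 + U))
h(-3)*(-6027) = -3*(72 - 3)*(-6027) = -3*69*(-6027) = -207*(-6027) = 1247589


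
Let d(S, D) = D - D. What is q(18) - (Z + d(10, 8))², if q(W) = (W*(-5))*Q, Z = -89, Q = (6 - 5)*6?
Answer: -8461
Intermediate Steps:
d(S, D) = 0
Q = 6 (Q = 1*6 = 6)
q(W) = -30*W (q(W) = (W*(-5))*6 = -5*W*6 = -30*W)
q(18) - (Z + d(10, 8))² = -30*18 - (-89 + 0)² = -540 - 1*(-89)² = -540 - 1*7921 = -540 - 7921 = -8461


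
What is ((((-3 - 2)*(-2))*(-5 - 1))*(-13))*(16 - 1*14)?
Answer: 1560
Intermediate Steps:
((((-3 - 2)*(-2))*(-5 - 1))*(-13))*(16 - 1*14) = ((-5*(-2)*(-6))*(-13))*(16 - 14) = ((10*(-6))*(-13))*2 = -60*(-13)*2 = 780*2 = 1560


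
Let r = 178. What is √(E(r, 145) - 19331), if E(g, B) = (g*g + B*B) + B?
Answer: √33523 ≈ 183.09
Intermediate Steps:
E(g, B) = B + B² + g² (E(g, B) = (g² + B²) + B = (B² + g²) + B = B + B² + g²)
√(E(r, 145) - 19331) = √((145 + 145² + 178²) - 19331) = √((145 + 21025 + 31684) - 19331) = √(52854 - 19331) = √33523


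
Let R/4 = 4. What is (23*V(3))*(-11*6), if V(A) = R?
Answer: -24288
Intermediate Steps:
R = 16 (R = 4*4 = 16)
V(A) = 16
(23*V(3))*(-11*6) = (23*16)*(-11*6) = 368*(-66) = -24288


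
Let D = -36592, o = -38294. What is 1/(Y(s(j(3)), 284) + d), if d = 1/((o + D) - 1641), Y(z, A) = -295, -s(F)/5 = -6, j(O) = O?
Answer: -76527/22575466 ≈ -0.0033898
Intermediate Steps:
s(F) = 30 (s(F) = -5*(-6) = 30)
d = -1/76527 (d = 1/((-38294 - 36592) - 1641) = 1/(-74886 - 1641) = 1/(-76527) = -1/76527 ≈ -1.3067e-5)
1/(Y(s(j(3)), 284) + d) = 1/(-295 - 1/76527) = 1/(-22575466/76527) = -76527/22575466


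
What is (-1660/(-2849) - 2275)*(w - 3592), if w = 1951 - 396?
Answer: 1885626165/407 ≈ 4.6330e+6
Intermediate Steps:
w = 1555
(-1660/(-2849) - 2275)*(w - 3592) = (-1660/(-2849) - 2275)*(1555 - 3592) = (-1660*(-1/2849) - 2275)*(-2037) = (1660/2849 - 2275)*(-2037) = -6479815/2849*(-2037) = 1885626165/407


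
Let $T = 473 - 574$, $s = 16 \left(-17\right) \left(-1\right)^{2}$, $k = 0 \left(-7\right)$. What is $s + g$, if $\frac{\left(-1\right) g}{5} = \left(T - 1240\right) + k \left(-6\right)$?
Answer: $6433$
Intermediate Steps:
$k = 0$
$s = -272$ ($s = \left(-272\right) 1 = -272$)
$T = -101$
$g = 6705$ ($g = - 5 \left(\left(-101 - 1240\right) + 0 \left(-6\right)\right) = - 5 \left(-1341 + 0\right) = \left(-5\right) \left(-1341\right) = 6705$)
$s + g = -272 + 6705 = 6433$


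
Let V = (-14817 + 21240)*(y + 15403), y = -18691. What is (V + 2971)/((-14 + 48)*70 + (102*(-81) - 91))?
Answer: 1919623/543 ≈ 3535.2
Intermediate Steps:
V = -21118824 (V = (-14817 + 21240)*(-18691 + 15403) = 6423*(-3288) = -21118824)
(V + 2971)/((-14 + 48)*70 + (102*(-81) - 91)) = (-21118824 + 2971)/((-14 + 48)*70 + (102*(-81) - 91)) = -21115853/(34*70 + (-8262 - 91)) = -21115853/(2380 - 8353) = -21115853/(-5973) = -21115853*(-1/5973) = 1919623/543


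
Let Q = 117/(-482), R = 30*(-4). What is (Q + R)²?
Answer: 3359013849/232324 ≈ 14458.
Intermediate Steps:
R = -120
Q = -117/482 (Q = 117*(-1/482) = -117/482 ≈ -0.24274)
(Q + R)² = (-117/482 - 120)² = (-57957/482)² = 3359013849/232324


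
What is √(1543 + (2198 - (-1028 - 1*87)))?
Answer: 2*√1214 ≈ 69.685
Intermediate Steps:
√(1543 + (2198 - (-1028 - 1*87))) = √(1543 + (2198 - (-1028 - 87))) = √(1543 + (2198 - 1*(-1115))) = √(1543 + (2198 + 1115)) = √(1543 + 3313) = √4856 = 2*√1214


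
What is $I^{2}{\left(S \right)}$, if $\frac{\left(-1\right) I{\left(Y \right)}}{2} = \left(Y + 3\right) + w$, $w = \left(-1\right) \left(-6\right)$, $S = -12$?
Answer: $36$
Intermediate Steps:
$w = 6$
$I{\left(Y \right)} = -18 - 2 Y$ ($I{\left(Y \right)} = - 2 \left(\left(Y + 3\right) + 6\right) = - 2 \left(\left(3 + Y\right) + 6\right) = - 2 \left(9 + Y\right) = -18 - 2 Y$)
$I^{2}{\left(S \right)} = \left(-18 - -24\right)^{2} = \left(-18 + 24\right)^{2} = 6^{2} = 36$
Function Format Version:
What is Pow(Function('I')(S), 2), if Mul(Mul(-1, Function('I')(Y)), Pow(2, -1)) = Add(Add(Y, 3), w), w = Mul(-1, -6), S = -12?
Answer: 36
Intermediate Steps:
w = 6
Function('I')(Y) = Add(-18, Mul(-2, Y)) (Function('I')(Y) = Mul(-2, Add(Add(Y, 3), 6)) = Mul(-2, Add(Add(3, Y), 6)) = Mul(-2, Add(9, Y)) = Add(-18, Mul(-2, Y)))
Pow(Function('I')(S), 2) = Pow(Add(-18, Mul(-2, -12)), 2) = Pow(Add(-18, 24), 2) = Pow(6, 2) = 36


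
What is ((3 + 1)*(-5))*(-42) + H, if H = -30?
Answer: 810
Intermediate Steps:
((3 + 1)*(-5))*(-42) + H = ((3 + 1)*(-5))*(-42) - 30 = (4*(-5))*(-42) - 30 = -20*(-42) - 30 = 840 - 30 = 810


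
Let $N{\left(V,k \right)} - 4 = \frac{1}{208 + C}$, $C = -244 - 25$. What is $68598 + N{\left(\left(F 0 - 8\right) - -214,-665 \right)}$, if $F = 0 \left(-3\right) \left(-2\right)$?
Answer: $\frac{4184721}{61} \approx 68602.0$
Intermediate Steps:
$C = -269$ ($C = -244 - 25 = -269$)
$F = 0$ ($F = 0 \left(-2\right) = 0$)
$N{\left(V,k \right)} = \frac{243}{61}$ ($N{\left(V,k \right)} = 4 + \frac{1}{208 - 269} = 4 + \frac{1}{-61} = 4 - \frac{1}{61} = \frac{243}{61}$)
$68598 + N{\left(\left(F 0 - 8\right) - -214,-665 \right)} = 68598 + \frac{243}{61} = \frac{4184721}{61}$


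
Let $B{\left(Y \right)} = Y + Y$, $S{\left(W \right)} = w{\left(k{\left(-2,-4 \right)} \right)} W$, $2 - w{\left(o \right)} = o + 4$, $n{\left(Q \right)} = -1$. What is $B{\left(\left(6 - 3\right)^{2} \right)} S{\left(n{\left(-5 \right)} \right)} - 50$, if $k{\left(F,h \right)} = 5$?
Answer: $76$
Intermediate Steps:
$w{\left(o \right)} = -2 - o$ ($w{\left(o \right)} = 2 - \left(o + 4\right) = 2 - \left(4 + o\right) = -2 - o$)
$S{\left(W \right)} = - 7 W$ ($S{\left(W \right)} = \left(-2 - 5\right) W = - 7 W$)
$B{\left(Y \right)} = 2 Y$
$B{\left(\left(6 - 3\right)^{2} \right)} S{\left(n{\left(-5 \right)} \right)} - 50 = 2 \left(6 - 3\right)^{2} \left(\left(-7\right) \left(-1\right)\right) - 50 = 2 \cdot 3^{2} \cdot 7 - 50 = 2 \cdot 9 \cdot 7 - 50 = 18 \cdot 7 - 50 = 126 - 50 = 76$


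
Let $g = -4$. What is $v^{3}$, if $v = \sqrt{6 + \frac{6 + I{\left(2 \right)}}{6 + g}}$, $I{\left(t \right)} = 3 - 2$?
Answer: $\frac{19 \sqrt{38}}{4} \approx 29.281$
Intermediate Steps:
$I{\left(t \right)} = 1$ ($I{\left(t \right)} = 3 - 2 = 1$)
$v = \frac{\sqrt{38}}{2}$ ($v = \sqrt{6 + \frac{6 + 1}{6 - 4}} = \sqrt{6 + \frac{7}{2}} = \sqrt{\frac{19}{2}} = \frac{\sqrt{38}}{2} \approx 3.0822$)
$v^{3} = \left(\frac{\sqrt{38}}{2}\right)^{3} = \frac{19 \sqrt{38}}{4}$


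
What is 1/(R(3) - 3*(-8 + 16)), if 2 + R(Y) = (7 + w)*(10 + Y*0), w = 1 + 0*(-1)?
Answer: 1/54 ≈ 0.018519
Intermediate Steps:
w = 1 (w = 1 + 0 = 1)
R(Y) = 78 (R(Y) = -2 + (7 + 1)*(10 + Y*0) = -2 + 8*(10 + 0) = -2 + 8*10 = -2 + 80 = 78)
1/(R(3) - 3*(-8 + 16)) = 1/(78 - 3*(-8 + 16)) = 1/(78 - 3*8) = 1/(78 - 24) = 1/54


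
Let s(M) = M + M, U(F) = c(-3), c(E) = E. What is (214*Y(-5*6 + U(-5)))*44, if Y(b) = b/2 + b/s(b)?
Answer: -150656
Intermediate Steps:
U(F) = -3
s(M) = 2*M
Y(b) = ½ + b/2 (Y(b) = b/2 + b/((2*b)) = b*(½) + b*(1/(2*b)) = b/2 + ½ = ½ + b/2)
(214*Y(-5*6 + U(-5)))*44 = (214*(½ + (-5*6 - 3)/2))*44 = (214*(½ + (-30 - 3)/2))*44 = (214*(½ + (½)*(-33)))*44 = (214*(½ - 33/2))*44 = (214*(-16))*44 = -3424*44 = -150656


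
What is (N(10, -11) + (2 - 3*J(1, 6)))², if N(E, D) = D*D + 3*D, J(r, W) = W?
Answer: 5184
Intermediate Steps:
N(E, D) = D² + 3*D
(N(10, -11) + (2 - 3*J(1, 6)))² = (-11*(3 - 11) + (2 - 3*6))² = (-11*(-8) + (2 - 18))² = (88 - 16)² = 72² = 5184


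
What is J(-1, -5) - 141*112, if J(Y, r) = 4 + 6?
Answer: -15782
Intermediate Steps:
J(Y, r) = 10
J(-1, -5) - 141*112 = 10 - 141*112 = 10 - 15792 = -15782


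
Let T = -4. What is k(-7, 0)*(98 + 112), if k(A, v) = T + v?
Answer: -840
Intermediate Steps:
k(A, v) = -4 + v
k(-7, 0)*(98 + 112) = (-4 + 0)*(98 + 112) = -4*210 = -840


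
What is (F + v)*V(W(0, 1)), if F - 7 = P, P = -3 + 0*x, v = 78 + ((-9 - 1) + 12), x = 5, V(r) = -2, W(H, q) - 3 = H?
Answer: -168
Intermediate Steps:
W(H, q) = 3 + H
v = 80 (v = 78 + (-10 + 12) = 78 + 2 = 80)
P = -3 (P = -3 + 0*5 = -3 + 0 = -3)
F = 4 (F = 7 - 3 = 4)
(F + v)*V(W(0, 1)) = (4 + 80)*(-2) = 84*(-2) = -168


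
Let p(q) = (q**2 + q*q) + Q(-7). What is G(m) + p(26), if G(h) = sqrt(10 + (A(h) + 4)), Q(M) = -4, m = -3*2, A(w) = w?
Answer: 1348 + 2*sqrt(2) ≈ 1350.8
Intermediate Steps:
m = -6
p(q) = -4 + 2*q**2 (p(q) = (q**2 + q*q) - 4 = (q**2 + q**2) - 4 = 2*q**2 - 4 = -4 + 2*q**2)
G(h) = sqrt(14 + h) (G(h) = sqrt(10 + (h + 4)) = sqrt(10 + (4 + h)) = sqrt(14 + h))
G(m) + p(26) = sqrt(14 - 6) + (-4 + 2*26**2) = sqrt(8) + (-4 + 2*676) = 2*sqrt(2) + (-4 + 1352) = 2*sqrt(2) + 1348 = 1348 + 2*sqrt(2)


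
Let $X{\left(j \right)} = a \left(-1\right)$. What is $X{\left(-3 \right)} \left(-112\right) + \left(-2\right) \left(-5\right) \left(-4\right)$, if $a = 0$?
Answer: $-40$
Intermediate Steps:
$X{\left(j \right)} = 0$ ($X{\left(j \right)} = 0 \left(-1\right) = 0$)
$X{\left(-3 \right)} \left(-112\right) + \left(-2\right) \left(-5\right) \left(-4\right) = 0 \left(-112\right) + \left(-2\right) \left(-5\right) \left(-4\right) = 0 + 10 \left(-4\right) = 0 - 40 = -40$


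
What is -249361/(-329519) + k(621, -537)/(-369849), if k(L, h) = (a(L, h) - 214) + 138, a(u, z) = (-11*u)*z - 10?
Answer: -1116502828070/121872272631 ≈ -9.1613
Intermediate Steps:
a(u, z) = -10 - 11*u*z (a(u, z) = -11*u*z - 10 = -10 - 11*u*z)
k(L, h) = -86 - 11*L*h (k(L, h) = ((-10 - 11*L*h) - 214) + 138 = (-224 - 11*L*h) + 138 = -86 - 11*L*h)
-249361/(-329519) + k(621, -537)/(-369849) = -249361/(-329519) + (-86 - 11*621*(-537))/(-369849) = -249361*(-1/329519) + (-86 + 3668247)*(-1/369849) = 249361/329519 + 3668161*(-1/369849) = 249361/329519 - 3668161/369849 = -1116502828070/121872272631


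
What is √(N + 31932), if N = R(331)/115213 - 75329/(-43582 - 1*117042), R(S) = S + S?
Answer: √683496726129625491245743/4626493228 ≈ 178.70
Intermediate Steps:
R(S) = 2*S
N = 8785213165/18505972912 (N = (2*331)/115213 - 75329/(-43582 - 1*117042) = 662*(1/115213) - 75329/(-43582 - 117042) = 662/115213 - 75329/(-160624) = 662/115213 - 75329*(-1/160624) = 662/115213 + 75329/160624 = 8785213165/18505972912 ≈ 0.47472)
√(N + 31932) = √(8785213165/18505972912 + 31932) = √(590941512239149/18505972912) = √683496726129625491245743/4626493228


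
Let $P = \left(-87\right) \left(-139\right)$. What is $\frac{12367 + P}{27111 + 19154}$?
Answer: $\frac{4892}{9253} \approx 0.52869$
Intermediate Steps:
$P = 12093$
$\frac{12367 + P}{27111 + 19154} = \frac{12367 + 12093}{27111 + 19154} = \frac{24460}{46265} = 24460 \cdot \frac{1}{46265} = \frac{4892}{9253}$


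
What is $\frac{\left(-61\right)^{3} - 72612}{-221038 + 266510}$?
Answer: $- \frac{42799}{6496} \approx -6.5885$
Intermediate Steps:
$\frac{\left(-61\right)^{3} - 72612}{-221038 + 266510} = \frac{-226981 - 72612}{45472} = \left(-299593\right) \frac{1}{45472} = - \frac{42799}{6496}$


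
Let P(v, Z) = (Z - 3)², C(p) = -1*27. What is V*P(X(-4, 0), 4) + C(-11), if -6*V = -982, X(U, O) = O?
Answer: 410/3 ≈ 136.67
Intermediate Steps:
C(p) = -27
P(v, Z) = (-3 + Z)²
V = 491/3 (V = -⅙*(-982) = 491/3 ≈ 163.67)
V*P(X(-4, 0), 4) + C(-11) = 491*(-3 + 4)²/3 - 27 = (491/3)*1² - 27 = (491/3)*1 - 27 = 491/3 - 27 = 410/3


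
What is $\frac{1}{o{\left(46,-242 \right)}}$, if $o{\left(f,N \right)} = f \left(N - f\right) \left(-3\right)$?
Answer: $\frac{1}{39744} \approx 2.5161 \cdot 10^{-5}$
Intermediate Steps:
$o{\left(f,N \right)} = - 3 f \left(N - f\right)$
$\frac{1}{o{\left(46,-242 \right)}} = \frac{1}{3 \cdot 46 \left(46 - -242\right)} = \frac{1}{3 \cdot 46 \left(46 + 242\right)} = \frac{1}{3 \cdot 46 \cdot 288} = \frac{1}{39744}$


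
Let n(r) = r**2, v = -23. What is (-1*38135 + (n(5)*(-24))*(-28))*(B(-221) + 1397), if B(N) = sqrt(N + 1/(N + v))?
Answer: -29804995 - 106675*I*sqrt(131577)/122 ≈ -2.9805e+7 - 3.1717e+5*I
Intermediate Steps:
B(N) = sqrt(N + 1/(-23 + N)) (B(N) = sqrt(N + 1/(N - 23)) = sqrt(N + 1/(-23 + N)))
(-1*38135 + (n(5)*(-24))*(-28))*(B(-221) + 1397) = (-1*38135 + (5**2*(-24))*(-28))*(sqrt((1 - 221*(-23 - 221))/(-23 - 221)) + 1397) = (-38135 + (25*(-24))*(-28))*(sqrt((1 - 221*(-244))/(-244)) + 1397) = (-38135 - 600*(-28))*(sqrt(-(1 + 53924)/244) + 1397) = (-38135 + 16800)*(sqrt(-1/244*53925) + 1397) = -21335*(sqrt(-53925/244) + 1397) = -21335*(5*I*sqrt(131577)/122 + 1397) = -21335*(1397 + 5*I*sqrt(131577)/122) = -29804995 - 106675*I*sqrt(131577)/122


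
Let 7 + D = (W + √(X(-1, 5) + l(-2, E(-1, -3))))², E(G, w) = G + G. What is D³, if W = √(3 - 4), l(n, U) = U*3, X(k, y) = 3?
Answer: -1727 - 750*√3 ≈ -3026.0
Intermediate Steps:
E(G, w) = 2*G
l(n, U) = 3*U
W = I (W = √(-1) = I ≈ 1.0*I)
D = -7 + (I + I*√3)² (D = -7 + (I + √(3 + 3*(2*(-1))))² = -7 + (I + √(3 + 3*(-2)))² = -7 + (I + √(3 - 6))² = -7 + (I + √(-3))² = -7 + (I + I*√3)² ≈ -14.464)
D³ = (-11 - 2*√3)³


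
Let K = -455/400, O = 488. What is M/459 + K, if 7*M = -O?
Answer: -331423/257040 ≈ -1.2894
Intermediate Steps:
M = -488/7 (M = (-1*488)/7 = (1/7)*(-488) = -488/7 ≈ -69.714)
K = -91/80 (K = -455*1/400 = -91/80 ≈ -1.1375)
M/459 + K = -488/7/459 - 91/80 = -488/7*1/459 - 91/80 = -488/3213 - 91/80 = -331423/257040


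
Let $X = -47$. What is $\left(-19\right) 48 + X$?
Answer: $-959$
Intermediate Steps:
$\left(-19\right) 48 + X = \left(-19\right) 48 - 47 = -912 - 47 = -959$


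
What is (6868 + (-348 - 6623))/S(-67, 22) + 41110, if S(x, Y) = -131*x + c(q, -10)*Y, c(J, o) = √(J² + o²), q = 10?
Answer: 3162958467159/76938929 + 22660*√2/76938929 ≈ 41110.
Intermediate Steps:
S(x, Y) = -131*x + 10*Y*√2 (S(x, Y) = -131*x + √(10² + (-10)²)*Y = -131*x + √(100 + 100)*Y = -131*x + √200*Y = -131*x + (10*√2)*Y = -131*x + 10*Y*√2)
(6868 + (-348 - 6623))/S(-67, 22) + 41110 = (6868 + (-348 - 6623))/(-131*(-67) + 10*22*√2) + 41110 = (6868 - 6971)/(8777 + 220*√2) + 41110 = -103/(8777 + 220*√2) + 41110 = 41110 - 103/(8777 + 220*√2)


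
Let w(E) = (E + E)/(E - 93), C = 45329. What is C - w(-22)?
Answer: 5212791/115 ≈ 45329.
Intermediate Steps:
w(E) = 2*E/(-93 + E) (w(E) = (2*E)/(-93 + E) = 2*E/(-93 + E))
C - w(-22) = 45329 - 2*(-22)/(-93 - 22) = 45329 - 2*(-22)/(-115) = 45329 - 2*(-22)*(-1)/115 = 45329 - 1*44/115 = 45329 - 44/115 = 5212791/115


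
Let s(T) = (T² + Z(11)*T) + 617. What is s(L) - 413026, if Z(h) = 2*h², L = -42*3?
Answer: -427025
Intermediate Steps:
L = -126
s(T) = 617 + T² + 242*T (s(T) = (T² + (2*11²)*T) + 617 = (T² + (2*121)*T) + 617 = (T² + 242*T) + 617 = 617 + T² + 242*T)
s(L) - 413026 = (617 + (-126)² + 242*(-126)) - 413026 = (617 + 15876 - 30492) - 413026 = -13999 - 413026 = -427025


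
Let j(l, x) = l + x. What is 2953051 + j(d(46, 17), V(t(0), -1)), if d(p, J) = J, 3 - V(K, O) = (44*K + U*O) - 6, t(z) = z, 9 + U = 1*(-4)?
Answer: 2953064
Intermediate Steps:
U = -13 (U = -9 + 1*(-4) = -9 - 4 = -13)
V(K, O) = 9 - 44*K + 13*O (V(K, O) = 3 - ((44*K - 13*O) - 6) = 3 - ((-13*O + 44*K) - 6) = 3 - (-6 - 13*O + 44*K) = 3 + (6 - 44*K + 13*O) = 9 - 44*K + 13*O)
2953051 + j(d(46, 17), V(t(0), -1)) = 2953051 + (17 + (9 - 44*0 + 13*(-1))) = 2953051 + (17 + (9 + 0 - 13)) = 2953051 + (17 - 4) = 2953051 + 13 = 2953064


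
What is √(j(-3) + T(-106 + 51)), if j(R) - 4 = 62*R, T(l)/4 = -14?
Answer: I*√238 ≈ 15.427*I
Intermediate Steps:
T(l) = -56 (T(l) = 4*(-14) = -56)
j(R) = 4 + 62*R
√(j(-3) + T(-106 + 51)) = √((4 + 62*(-3)) - 56) = √((4 - 186) - 56) = √(-182 - 56) = √(-238) = I*√238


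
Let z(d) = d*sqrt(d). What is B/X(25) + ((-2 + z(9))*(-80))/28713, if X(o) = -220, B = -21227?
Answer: 609050851/6316860 ≈ 96.417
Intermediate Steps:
z(d) = d**(3/2)
B/X(25) + ((-2 + z(9))*(-80))/28713 = -21227/(-220) + ((-2 + 9**(3/2))*(-80))/28713 = -21227*(-1/220) + ((-2 + 27)*(-80))*(1/28713) = 21227/220 + (25*(-80))*(1/28713) = 21227/220 - 2000*1/28713 = 21227/220 - 2000/28713 = 609050851/6316860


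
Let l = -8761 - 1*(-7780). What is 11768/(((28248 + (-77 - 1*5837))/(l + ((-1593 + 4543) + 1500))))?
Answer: 20411596/11167 ≈ 1827.8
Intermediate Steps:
l = -981 (l = -8761 + 7780 = -981)
11768/(((28248 + (-77 - 1*5837))/(l + ((-1593 + 4543) + 1500)))) = 11768/(((28248 + (-77 - 1*5837))/(-981 + ((-1593 + 4543) + 1500)))) = 11768/(((28248 + (-77 - 5837))/(-981 + (2950 + 1500)))) = 11768/(((28248 - 5914)/(-981 + 4450))) = 11768/((22334/3469)) = 11768/((22334*(1/3469))) = 11768/(22334/3469) = 11768*(3469/22334) = 20411596/11167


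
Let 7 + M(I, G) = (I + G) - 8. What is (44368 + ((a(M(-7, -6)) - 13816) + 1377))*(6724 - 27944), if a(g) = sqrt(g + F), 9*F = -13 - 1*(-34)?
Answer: -677533380 - 21220*I*sqrt(231)/3 ≈ -6.7753e+8 - 1.0751e+5*I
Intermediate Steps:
M(I, G) = -15 + G + I (M(I, G) = -7 + ((I + G) - 8) = -7 + ((G + I) - 8) = -7 + (-8 + G + I) = -15 + G + I)
F = 7/3 (F = (-13 - 1*(-34))/9 = (-13 + 34)/9 = (1/9)*21 = 7/3 ≈ 2.3333)
a(g) = sqrt(7/3 + g) (a(g) = sqrt(g + 7/3) = sqrt(7/3 + g))
(44368 + ((a(M(-7, -6)) - 13816) + 1377))*(6724 - 27944) = (44368 + ((sqrt(21 + 9*(-15 - 6 - 7))/3 - 13816) + 1377))*(6724 - 27944) = (44368 + ((sqrt(21 + 9*(-28))/3 - 13816) + 1377))*(-21220) = (44368 + ((sqrt(21 - 252)/3 - 13816) + 1377))*(-21220) = (44368 + ((sqrt(-231)/3 - 13816) + 1377))*(-21220) = (44368 + (((I*sqrt(231))/3 - 13816) + 1377))*(-21220) = (44368 + ((I*sqrt(231)/3 - 13816) + 1377))*(-21220) = (44368 + ((-13816 + I*sqrt(231)/3) + 1377))*(-21220) = (44368 + (-12439 + I*sqrt(231)/3))*(-21220) = (31929 + I*sqrt(231)/3)*(-21220) = -677533380 - 21220*I*sqrt(231)/3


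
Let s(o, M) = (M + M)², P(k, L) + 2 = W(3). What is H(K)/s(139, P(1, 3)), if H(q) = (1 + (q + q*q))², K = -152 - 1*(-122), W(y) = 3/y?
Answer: 758641/4 ≈ 1.8966e+5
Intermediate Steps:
K = -30 (K = -152 + 122 = -30)
P(k, L) = -1 (P(k, L) = -2 + 3/3 = -2 + 3*(⅓) = -2 + 1 = -1)
s(o, M) = 4*M² (s(o, M) = (2*M)² = 4*M²)
H(q) = (1 + q + q²)² (H(q) = (1 + (q + q²))² = (1 + q + q²)²)
H(K)/s(139, P(1, 3)) = (1 - 30 + (-30)²)²/((4*(-1)²)) = (1 - 30 + 900)²/((4*1)) = 871²/4 = 758641*(¼) = 758641/4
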